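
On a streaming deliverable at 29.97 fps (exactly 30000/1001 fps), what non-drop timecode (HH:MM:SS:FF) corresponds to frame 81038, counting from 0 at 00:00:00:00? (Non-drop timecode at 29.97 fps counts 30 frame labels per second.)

81038 ÷ 30 = 2701 full seconds, remainder 8 frames.
2701 s = 0 h 45 min 1 s.
Timecode: 00:45:01:08.

00:45:01:08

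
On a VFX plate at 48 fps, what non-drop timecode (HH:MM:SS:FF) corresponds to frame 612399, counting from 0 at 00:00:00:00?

612399 ÷ 48 = 12758 full seconds, remainder 15 frames.
12758 s = 3 h 32 min 38 s.
Timecode: 03:32:38:15.

03:32:38:15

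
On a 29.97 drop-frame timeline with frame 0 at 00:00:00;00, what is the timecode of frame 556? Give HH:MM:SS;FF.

00:00:18;16

Ten DF minutes hold 17982 frames, so frame 556 lies in block 0 (frames 0–17981) with 556 frames into that block.
The block's first minute is 1800 frames and the rest 1798 each; 556 frames reaches minute 0, so 0 × 18 + 0 × 2 = 0 labels have been skipped so far.
Adding those back, label number 556 + 0 = 556 at 30 labels/s is 18 s + 16 f = 0 h 0 min 18 s frame 16, i.e. 00:00:18;16.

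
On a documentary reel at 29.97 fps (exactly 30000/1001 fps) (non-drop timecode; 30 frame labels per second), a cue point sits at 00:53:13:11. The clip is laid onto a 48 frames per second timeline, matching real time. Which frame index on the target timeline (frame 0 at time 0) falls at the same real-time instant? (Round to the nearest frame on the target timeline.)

Source frame index: (0×3600 + 53×60 + 13) × 30 + 11 = 95801.
Real time: 95801 / (30000/1001) = 95896801/30000 s.
Target frame: (95896801/30000) × (48) = 95896801/625 ≈ 153434.882 → 153435.

frame 153435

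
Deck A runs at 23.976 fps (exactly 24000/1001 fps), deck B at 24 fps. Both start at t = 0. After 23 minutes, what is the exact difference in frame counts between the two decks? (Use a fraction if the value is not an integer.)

23 min = 1380 s.
A emits 24000/1001 × 1380 = 33120000/1001 frames; B emits 24 × 1380 = 33120.
Difference = 33120/1001 frames (≈ 33.0869); B is ahead of A.

33120/1001 frames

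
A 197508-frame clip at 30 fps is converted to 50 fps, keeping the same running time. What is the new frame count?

329180 frames

Target frames = source frames × (target rate / source rate) = 197508 × (50)/(30) = 197508 × 5/3 = 329180.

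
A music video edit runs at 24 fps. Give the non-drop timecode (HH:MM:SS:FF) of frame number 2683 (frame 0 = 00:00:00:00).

00:01:51:19

2683 ÷ 24 = 111 full seconds, remainder 19 frames.
111 s = 0 h 1 min 51 s.
Timecode: 00:01:51:19.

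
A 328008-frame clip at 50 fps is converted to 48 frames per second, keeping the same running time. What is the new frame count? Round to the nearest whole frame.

Frames at target rate = 328008 × (48) / (50) = 7872192/25 ≈ 314887.680.
Nearest whole frame: 314888.

314888 frames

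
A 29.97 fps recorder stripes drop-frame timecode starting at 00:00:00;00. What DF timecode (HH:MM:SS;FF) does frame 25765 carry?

00:14:19;21

Each 10-minute DF block holds 10 × 60 × 30 − 9 × 2 = 17982 frames. 25765 ÷ 17982 → 1 full block, remainder 7783.
Within the partial block the first minute is 1800 frames and each further minute 1798, so 4 further minute boundaries passed. Total skipped labels = 18 × 1 + 2 × 4 = 26.
Non-drop label index = 25765 + 26 = 25791; at 30 labels/s that is 00:14:19:21, i.e. DF 00:14:19;21.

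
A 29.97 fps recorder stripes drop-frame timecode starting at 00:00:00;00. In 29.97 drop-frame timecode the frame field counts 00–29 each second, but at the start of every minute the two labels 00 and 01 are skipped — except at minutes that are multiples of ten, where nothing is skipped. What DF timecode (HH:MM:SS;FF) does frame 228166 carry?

Ten DF minutes hold 17982 frames, so frame 228166 lies in block 12 (frames 215784–233765) with 12382 frames into that block.
The block's first minute is 1800 frames and the rest 1798 each; 12382 frames reaches minute 6, so 12 × 18 + 6 × 2 = 228 labels have been skipped so far.
Adding those back, label number 228166 + 228 = 228394 at 30 labels/s is 7613 s + 4 f = 2 h 6 min 53 s frame 4, i.e. 02:06:53;04.

02:06:53;04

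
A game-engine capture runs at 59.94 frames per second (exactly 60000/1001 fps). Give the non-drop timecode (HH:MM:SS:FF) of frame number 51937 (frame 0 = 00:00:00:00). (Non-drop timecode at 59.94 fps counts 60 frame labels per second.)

51937 ÷ 60 = 865 full seconds, remainder 37 frames.
865 s = 0 h 14 min 25 s.
Timecode: 00:14:25:37.

00:14:25:37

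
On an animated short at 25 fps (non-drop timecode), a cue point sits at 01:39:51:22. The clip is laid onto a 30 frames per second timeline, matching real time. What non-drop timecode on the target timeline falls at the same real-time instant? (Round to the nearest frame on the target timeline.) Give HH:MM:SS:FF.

Source frame index: (1×3600 + 39×60 + 51) × 25 + 22 = 149797.
Real time: 149797 / (25) = 149797/25 s.
Target frame: (149797/25) × (30) = 898782/5 ≈ 179756.400 → 179756.
At 30 labels/s: frame 179756 → 01:39:51:26.

01:39:51:26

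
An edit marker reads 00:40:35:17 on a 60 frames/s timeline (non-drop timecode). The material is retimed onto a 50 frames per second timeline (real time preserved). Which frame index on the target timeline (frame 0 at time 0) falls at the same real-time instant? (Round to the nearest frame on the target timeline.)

Source frame index: (0×3600 + 40×60 + 35) × 60 + 17 = 146117.
Real time: 146117 / (60) = 146117/60 s.
Target frame: (146117/60) × (50) = 730585/6 ≈ 121764.167 → 121764.

frame 121764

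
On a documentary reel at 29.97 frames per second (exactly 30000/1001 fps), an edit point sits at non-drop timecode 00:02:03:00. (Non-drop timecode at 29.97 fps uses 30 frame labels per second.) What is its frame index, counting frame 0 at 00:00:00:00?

Total seconds to the label: (0 × 3600 + 2 × 60 + 3) = 123.
Frame index = 123 × 30 + 0 = 3690.

3690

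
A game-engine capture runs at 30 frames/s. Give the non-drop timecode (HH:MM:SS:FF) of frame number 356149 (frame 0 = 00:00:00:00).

03:17:51:19

356149 ÷ 30 = 11871 full seconds, remainder 19 frames.
11871 s = 3 h 17 min 51 s.
Timecode: 03:17:51:19.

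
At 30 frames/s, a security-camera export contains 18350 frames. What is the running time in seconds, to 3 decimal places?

Running time = 18350 × 1/30 = 1835/3 s ≈ 611.667 s.

611.667 seconds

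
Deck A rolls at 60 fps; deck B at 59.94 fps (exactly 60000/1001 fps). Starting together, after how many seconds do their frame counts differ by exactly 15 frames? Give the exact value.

250.25 seconds

The gap grows by |60000/1001 − 60| = 60/1001 frames per second.
Time for a 15-frame gap: 15 ÷ (60/1001) = 250.25 s.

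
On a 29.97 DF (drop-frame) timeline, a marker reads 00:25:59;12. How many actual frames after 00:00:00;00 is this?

As if non-drop at 30 labels/s: (0 × 3600 + 25 × 60 + 59) × 30 + 12 = 46782.
Minute boundaries passed: 25; those not divisible by 10: 25 − 2 = 23; dropped labels = 2 × 23 = 46.
Actual frame index = 46782 − 46 = 46736.

46736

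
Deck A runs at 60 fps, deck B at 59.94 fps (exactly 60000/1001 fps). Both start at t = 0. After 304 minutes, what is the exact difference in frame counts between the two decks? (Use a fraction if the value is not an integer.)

304 min = 18240 s.
A emits 60 × 18240 = 1094400 frames; B emits 60000/1001 × 18240 = 1094400000/1001.
Difference = 1094400/1001 frames (≈ 1093.3067); B is behind A.

1094400/1001 frames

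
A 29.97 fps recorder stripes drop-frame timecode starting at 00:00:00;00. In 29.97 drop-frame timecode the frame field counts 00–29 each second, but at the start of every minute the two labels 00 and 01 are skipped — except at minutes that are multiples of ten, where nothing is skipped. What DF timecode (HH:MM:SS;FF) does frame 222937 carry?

Each 10-minute DF block holds 10 × 60 × 30 − 9 × 2 = 17982 frames. 222937 ÷ 17982 → 12 full blocks, remainder 7153.
Within the partial block the first minute is 1800 frames and each further minute 1798, so 3 further minute boundaries passed. Total skipped labels = 18 × 12 + 2 × 3 = 222.
Non-drop label index = 222937 + 222 = 223159; at 30 labels/s that is 02:03:58:19, i.e. DF 02:03:58;19.

02:03:58;19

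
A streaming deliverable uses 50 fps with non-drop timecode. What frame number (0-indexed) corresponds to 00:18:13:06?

Total seconds to the label: (0 × 3600 + 18 × 60 + 13) = 1093.
Frame index = 1093 × 50 + 6 = 54656.

54656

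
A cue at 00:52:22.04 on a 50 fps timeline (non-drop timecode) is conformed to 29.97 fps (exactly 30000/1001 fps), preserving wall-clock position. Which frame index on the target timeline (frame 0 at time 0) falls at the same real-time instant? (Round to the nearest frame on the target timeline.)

frame 94168

Source frame index: (0×3600 + 52×60 + 22) × 50 + 4 = 157104.
Real time: 157104 / (50) = 78552/25 s.
Target frame: (78552/25) × (30000/1001) = 94262400/1001 ≈ 94168.232 → 94168.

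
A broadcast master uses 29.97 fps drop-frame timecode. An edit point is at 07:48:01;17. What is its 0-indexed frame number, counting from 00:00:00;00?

841603

As if non-drop at 30 labels/s: (7 × 3600 + 48 × 60 + 1) × 30 + 17 = 842447.
Minute boundaries passed: 468; those not divisible by 10: 468 − 46 = 422; dropped labels = 2 × 422 = 844.
Actual frame index = 842447 − 844 = 841603.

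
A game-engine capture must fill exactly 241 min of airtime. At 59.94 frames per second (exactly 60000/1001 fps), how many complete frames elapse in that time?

866733 frames

241 min = 14460 s.
Frames = 14460 × 60000/1001 = 867600000/1001 ≈ 866733.2667.
Complete frames: 866733.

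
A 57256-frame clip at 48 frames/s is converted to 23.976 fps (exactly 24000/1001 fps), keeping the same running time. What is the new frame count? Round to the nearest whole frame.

Frames at target rate = 57256 × (24000/1001) / (48) = 28628000/1001 ≈ 28599.401.
Nearest whole frame: 28599.

28599 frames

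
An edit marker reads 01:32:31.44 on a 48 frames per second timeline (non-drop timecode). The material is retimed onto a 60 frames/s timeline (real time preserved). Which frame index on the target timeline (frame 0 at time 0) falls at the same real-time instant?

Source frame index: (1×3600 + 32×60 + 31) × 48 + 44 = 266492.
Real time: 266492 / (48) = 66623/12 s.
Target frame: (66623/12) × (60) = 333115.

frame 333115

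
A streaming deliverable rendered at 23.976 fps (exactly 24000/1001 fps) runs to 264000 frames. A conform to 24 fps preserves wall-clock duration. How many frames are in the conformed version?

264264 frames

Target frames = source frames × (target rate / source rate) = 264000 × (24)/(24000/1001) = 264000 × 1001/1000 = 264264.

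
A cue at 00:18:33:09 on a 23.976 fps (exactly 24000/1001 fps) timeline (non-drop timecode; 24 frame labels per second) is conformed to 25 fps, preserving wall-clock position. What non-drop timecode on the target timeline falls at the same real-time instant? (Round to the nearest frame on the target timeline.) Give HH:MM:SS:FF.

00:18:34:12

Source frame index: (0×3600 + 18×60 + 33) × 24 + 9 = 26721.
Real time: 26721 / (24000/1001) = 8915907/8000 s.
Target frame: (8915907/8000) × (25) = 8915907/320 ≈ 27862.209 → 27862.
At 25 labels/s: frame 27862 → 00:18:34:12.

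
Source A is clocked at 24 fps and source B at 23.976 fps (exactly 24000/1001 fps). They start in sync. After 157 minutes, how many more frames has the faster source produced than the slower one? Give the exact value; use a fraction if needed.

226080/1001 frames

157 min = 9420 s.
A emits 24 × 9420 = 226080 frames; B emits 24000/1001 × 9420 = 226080000/1001.
Difference = 226080/1001 frames (≈ 225.8541); B is behind A.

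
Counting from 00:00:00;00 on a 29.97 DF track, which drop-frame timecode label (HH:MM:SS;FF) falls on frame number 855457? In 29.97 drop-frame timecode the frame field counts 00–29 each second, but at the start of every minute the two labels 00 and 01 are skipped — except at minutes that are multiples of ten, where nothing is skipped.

Each 10-minute DF block holds 10 × 60 × 30 − 9 × 2 = 17982 frames. 855457 ÷ 17982 → 47 full blocks, remainder 10303.
Within the partial block the first minute is 1800 frames and each further minute 1798, so 5 further minute boundaries passed. Total skipped labels = 18 × 47 + 2 × 5 = 856.
Non-drop label index = 855457 + 856 = 856313; at 30 labels/s that is 07:55:43:23, i.e. DF 07:55:43;23.

07:55:43;23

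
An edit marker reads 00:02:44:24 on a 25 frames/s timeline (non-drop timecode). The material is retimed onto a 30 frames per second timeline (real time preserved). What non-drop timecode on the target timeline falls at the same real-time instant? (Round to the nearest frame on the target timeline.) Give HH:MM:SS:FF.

Source frame index: (0×3600 + 2×60 + 44) × 25 + 24 = 4124.
Real time: 4124 / (25) = 4124/25 s.
Target frame: (4124/25) × (30) = 24744/5 ≈ 4948.800 → 4949.
At 30 labels/s: frame 4949 → 00:02:44:29.

00:02:44:29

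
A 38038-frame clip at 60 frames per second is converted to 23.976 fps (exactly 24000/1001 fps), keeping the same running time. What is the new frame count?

15200 frames

Target frames = source frames × (target rate / source rate) = 38038 × (24000/1001)/(60) = 38038 × 400/1001 = 15200.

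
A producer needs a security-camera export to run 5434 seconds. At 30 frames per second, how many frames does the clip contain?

163020 frames

Frames = 5434 × 30 = 163020.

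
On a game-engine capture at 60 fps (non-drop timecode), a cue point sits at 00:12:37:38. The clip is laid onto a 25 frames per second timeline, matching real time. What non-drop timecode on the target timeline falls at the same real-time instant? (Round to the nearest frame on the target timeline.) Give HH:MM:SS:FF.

00:12:37:16

Source frame index: (0×3600 + 12×60 + 37) × 60 + 38 = 45458.
Real time: 45458 / (60) = 22729/30 s.
Target frame: (22729/30) × (25) = 113645/6 ≈ 18940.833 → 18941.
At 25 labels/s: frame 18941 → 00:12:37:16.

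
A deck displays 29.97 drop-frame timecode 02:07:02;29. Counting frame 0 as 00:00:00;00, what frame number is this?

228459

Complete 10-minute blocks: 12, each 17982 frames → 215784.
Remaining 7 whole minutes in the current block: 1800 + 6 × 1798 = 12588 frames.
Within the current minute: 2 × 30 + 29 − 2 = 87 (labels ;00/;01 skipped at this minute). Total = 215784 + 12588 + 87 = 228459.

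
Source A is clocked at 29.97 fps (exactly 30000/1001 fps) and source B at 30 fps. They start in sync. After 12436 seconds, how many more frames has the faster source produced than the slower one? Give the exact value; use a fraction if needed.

373080/1001 frames

A emits 30000/1001 × 12436 = 373080000/1001 frames; B emits 30 × 12436 = 373080.
Difference = 373080/1001 frames (≈ 372.7073); B is ahead of A.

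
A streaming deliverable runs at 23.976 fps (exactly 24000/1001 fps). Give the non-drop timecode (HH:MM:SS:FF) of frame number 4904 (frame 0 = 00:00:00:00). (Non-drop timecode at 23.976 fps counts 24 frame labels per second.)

00:03:24:08

4904 ÷ 24 = 204 full seconds, remainder 8 frames.
204 s = 0 h 3 min 24 s.
Timecode: 00:03:24:08.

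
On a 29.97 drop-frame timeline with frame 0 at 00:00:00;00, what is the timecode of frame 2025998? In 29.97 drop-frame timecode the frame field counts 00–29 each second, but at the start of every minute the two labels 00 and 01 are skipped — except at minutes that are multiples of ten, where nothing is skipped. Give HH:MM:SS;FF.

Ten DF minutes hold 17982 frames, so frame 2025998 lies in block 112 (frames 2013984–2031965) with 12014 frames into that block.
The block's first minute is 1800 frames and the rest 1798 each; 12014 frames reaches minute 6, so 112 × 18 + 6 × 2 = 2028 labels have been skipped so far.
Adding those back, label number 2025998 + 2028 = 2028026 at 30 labels/s is 67600 s + 26 f = 18 h 46 min 40 s frame 26, i.e. 18:46:40;26.

18:46:40;26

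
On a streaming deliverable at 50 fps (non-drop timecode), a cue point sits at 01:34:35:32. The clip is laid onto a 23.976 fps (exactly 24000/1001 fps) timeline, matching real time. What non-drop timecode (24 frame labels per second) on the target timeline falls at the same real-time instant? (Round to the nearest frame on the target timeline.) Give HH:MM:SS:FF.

Source frame index: (1×3600 + 34×60 + 35) × 50 + 32 = 283782.
Real time: 283782 / (50) = 141891/25 s.
Target frame: (141891/25) × (24000/1001) = 136215360/1001 ≈ 136079.281 → 136079.
At 24 labels/s: frame 136079 → 01:34:29:23.

01:34:29:23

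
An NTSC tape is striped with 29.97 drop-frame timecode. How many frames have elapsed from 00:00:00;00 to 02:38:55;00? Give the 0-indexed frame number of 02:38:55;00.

285764

As if non-drop at 30 labels/s: (2 × 3600 + 38 × 60 + 55) × 30 + 0 = 286050.
Minute boundaries passed: 158; those not divisible by 10: 158 − 15 = 143; dropped labels = 2 × 143 = 286.
Actual frame index = 286050 − 286 = 285764.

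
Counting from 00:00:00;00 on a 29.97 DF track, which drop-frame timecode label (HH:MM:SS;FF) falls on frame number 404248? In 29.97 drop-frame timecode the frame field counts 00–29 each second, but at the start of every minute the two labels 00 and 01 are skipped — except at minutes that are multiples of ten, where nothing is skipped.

03:44:48;12

Each 10-minute DF block holds 10 × 60 × 30 − 9 × 2 = 17982 frames. 404248 ÷ 17982 → 22 full blocks, remainder 8644.
Within the partial block the first minute is 1800 frames and each further minute 1798, so 4 further minute boundaries passed. Total skipped labels = 18 × 22 + 2 × 4 = 404.
Non-drop label index = 404248 + 404 = 404652; at 30 labels/s that is 03:44:48:12, i.e. DF 03:44:48;12.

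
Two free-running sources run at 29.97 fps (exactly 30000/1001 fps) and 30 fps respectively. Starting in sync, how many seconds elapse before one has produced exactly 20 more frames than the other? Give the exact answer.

The gap grows by |30 − 30000/1001| = 30/1001 frames per second.
Time for a 20-frame gap: 20 ÷ (30/1001) = 2002/3 s.

2002/3 seconds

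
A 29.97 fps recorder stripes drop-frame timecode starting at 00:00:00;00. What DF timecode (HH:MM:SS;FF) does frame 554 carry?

00:00:18;14

Ten DF minutes hold 17982 frames, so frame 554 lies in block 0 (frames 0–17981) with 554 frames into that block.
The block's first minute is 1800 frames and the rest 1798 each; 554 frames reaches minute 0, so 0 × 18 + 0 × 2 = 0 labels have been skipped so far.
Adding those back, label number 554 + 0 = 554 at 30 labels/s is 18 s + 14 f = 0 h 0 min 18 s frame 14, i.e. 00:00:18;14.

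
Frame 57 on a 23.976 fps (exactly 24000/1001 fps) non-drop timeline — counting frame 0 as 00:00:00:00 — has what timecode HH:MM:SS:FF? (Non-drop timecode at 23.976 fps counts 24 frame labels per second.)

00:00:02:09

57 ÷ 24 = 2 full seconds, remainder 9 frames.
2 s = 0 h 0 min 2 s.
Timecode: 00:00:02:09.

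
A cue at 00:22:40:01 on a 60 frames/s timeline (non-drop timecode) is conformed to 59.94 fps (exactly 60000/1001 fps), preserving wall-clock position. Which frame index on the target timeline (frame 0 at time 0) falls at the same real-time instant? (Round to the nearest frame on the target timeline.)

Source frame index: (0×3600 + 22×60 + 40) × 60 + 1 = 81601.
Real time: 81601 / (60) = 81601/60 s.
Target frame: (81601/60) × (60000/1001) = 6277000/77 ≈ 81519.481 → 81519.

frame 81519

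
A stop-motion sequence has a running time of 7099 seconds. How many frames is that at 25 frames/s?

Frames = 7099 × 25 = 177475.

177475 frames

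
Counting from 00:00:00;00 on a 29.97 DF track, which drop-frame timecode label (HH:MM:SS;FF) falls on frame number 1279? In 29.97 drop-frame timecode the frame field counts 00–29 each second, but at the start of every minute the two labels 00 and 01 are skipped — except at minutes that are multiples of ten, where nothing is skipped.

00:00:42;19

Ten DF minutes hold 17982 frames, so frame 1279 lies in block 0 (frames 0–17981) with 1279 frames into that block.
The block's first minute is 1800 frames and the rest 1798 each; 1279 frames reaches minute 0, so 0 × 18 + 0 × 2 = 0 labels have been skipped so far.
Adding those back, label number 1279 + 0 = 1279 at 30 labels/s is 42 s + 19 f = 0 h 0 min 42 s frame 19, i.e. 00:00:42;19.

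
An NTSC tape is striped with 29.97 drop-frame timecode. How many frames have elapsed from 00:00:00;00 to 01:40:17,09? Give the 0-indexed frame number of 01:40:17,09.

As if non-drop at 30 labels/s: (1 × 3600 + 40 × 60 + 17) × 30 + 9 = 180519.
Minute boundaries passed: 100; those not divisible by 10: 100 − 10 = 90; dropped labels = 2 × 90 = 180.
Actual frame index = 180519 − 180 = 180339.

180339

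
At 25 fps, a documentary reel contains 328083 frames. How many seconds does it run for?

Running time = 328083 / (25) = 13123.32 s.

13123.32 seconds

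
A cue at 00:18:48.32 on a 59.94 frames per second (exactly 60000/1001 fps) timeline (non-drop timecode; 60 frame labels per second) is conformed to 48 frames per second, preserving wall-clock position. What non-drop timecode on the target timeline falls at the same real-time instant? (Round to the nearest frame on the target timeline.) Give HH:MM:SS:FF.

Source frame index: (0×3600 + 18×60 + 48) × 60 + 32 = 67712.
Real time: 67712 / (60000/1001) = 2118116/1875 s.
Target frame: (2118116/1875) × (48) = 33889856/625 ≈ 54223.770 → 54224.
At 48 labels/s: frame 54224 → 00:18:49:32.

00:18:49:32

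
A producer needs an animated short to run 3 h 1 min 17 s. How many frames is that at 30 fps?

3 h 1 min 17 s = 10877 s.
Frames = 10877 × 30 = 326310.

326310 frames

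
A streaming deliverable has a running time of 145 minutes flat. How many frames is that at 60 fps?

522000 frames

145 min = 8700 s.
Frames = 8700 × 60 = 522000.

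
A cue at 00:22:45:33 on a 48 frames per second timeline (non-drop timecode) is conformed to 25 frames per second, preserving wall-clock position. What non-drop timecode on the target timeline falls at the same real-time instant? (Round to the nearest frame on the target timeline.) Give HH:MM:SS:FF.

00:22:45:17

Source frame index: (0×3600 + 22×60 + 45) × 48 + 33 = 65553.
Real time: 65553 / (48) = 21851/16 s.
Target frame: (21851/16) × (25) = 546275/16 ≈ 34142.188 → 34142.
At 25 labels/s: frame 34142 → 00:22:45:17.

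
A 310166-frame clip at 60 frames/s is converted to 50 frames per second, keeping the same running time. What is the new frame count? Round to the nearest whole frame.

258472 frames

Frames at target rate = 310166 × (50) / (60) = 775415/3 ≈ 258471.667.
Nearest whole frame: 258472.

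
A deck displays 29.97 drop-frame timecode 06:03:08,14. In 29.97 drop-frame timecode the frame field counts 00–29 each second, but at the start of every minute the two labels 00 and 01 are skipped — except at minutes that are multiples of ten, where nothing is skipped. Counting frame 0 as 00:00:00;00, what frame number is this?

Complete 10-minute blocks: 36, each 17982 frames → 647352.
Remaining 3 whole minutes in the current block: 1800 + 2 × 1798 = 5396 frames.
Within the current minute: 8 × 30 + 14 − 2 = 252 (labels ;00/;01 skipped at this minute). Total = 647352 + 5396 + 252 = 653000.

653000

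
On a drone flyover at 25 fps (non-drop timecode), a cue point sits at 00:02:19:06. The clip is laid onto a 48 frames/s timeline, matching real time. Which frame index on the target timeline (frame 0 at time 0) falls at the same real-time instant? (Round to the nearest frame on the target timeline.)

frame 6684

Source frame index: (0×3600 + 2×60 + 19) × 25 + 6 = 3481.
Real time: 3481 / (25) = 3481/25 s.
Target frame: (3481/25) × (48) = 167088/25 ≈ 6683.520 → 6684.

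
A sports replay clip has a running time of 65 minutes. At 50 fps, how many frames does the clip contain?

195000 frames

65 min = 3900 s.
Frames = 3900 × 50 = 195000.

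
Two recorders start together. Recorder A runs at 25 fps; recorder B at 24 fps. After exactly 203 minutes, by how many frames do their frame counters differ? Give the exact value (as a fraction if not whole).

12180 frames

203 min = 12180 s.
A emits 25 × 12180 = 304500 frames; B emits 24 × 12180 = 292320.
Difference = 12180 frames; B is behind A.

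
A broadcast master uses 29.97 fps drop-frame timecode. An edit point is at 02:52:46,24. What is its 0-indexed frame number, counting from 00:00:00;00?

As if non-drop at 30 labels/s: (2 × 3600 + 52 × 60 + 46) × 30 + 24 = 311004.
Minute boundaries passed: 172; those not divisible by 10: 172 − 17 = 155; dropped labels = 2 × 155 = 310.
Actual frame index = 311004 − 310 = 310694.

310694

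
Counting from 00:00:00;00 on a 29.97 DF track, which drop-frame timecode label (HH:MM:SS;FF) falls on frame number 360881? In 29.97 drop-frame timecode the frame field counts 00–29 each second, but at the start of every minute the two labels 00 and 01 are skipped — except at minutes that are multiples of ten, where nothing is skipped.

Each 10-minute DF block holds 10 × 60 × 30 − 9 × 2 = 17982 frames. 360881 ÷ 17982 → 20 full blocks, remainder 1241.
Within the partial block the first minute is 1800 frames and each further minute 1798, so 0 further minute boundaries passed. Total skipped labels = 18 × 20 + 2 × 0 = 360.
Non-drop label index = 360881 + 360 = 361241; at 30 labels/s that is 03:20:41:11, i.e. DF 03:20:41;11.

03:20:41;11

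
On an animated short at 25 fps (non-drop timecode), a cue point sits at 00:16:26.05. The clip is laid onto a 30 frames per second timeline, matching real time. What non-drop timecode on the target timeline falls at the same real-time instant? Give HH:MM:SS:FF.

Source frame index: (0×3600 + 16×60 + 26) × 25 + 5 = 24655.
Real time: 24655 / (25) = 4931/5 s.
Target frame: (4931/5) × (30) = 29586.
At 30 labels/s: frame 29586 → 00:16:26:06.

00:16:26:06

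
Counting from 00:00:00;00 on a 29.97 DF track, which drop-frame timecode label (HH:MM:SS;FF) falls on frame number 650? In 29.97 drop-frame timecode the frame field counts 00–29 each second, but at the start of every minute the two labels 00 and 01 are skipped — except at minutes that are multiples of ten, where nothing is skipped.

Each 10-minute DF block holds 10 × 60 × 30 − 9 × 2 = 17982 frames. 650 ÷ 17982 → 0 full blocks, remainder 650.
Within the partial block the first minute is 1800 frames and each further minute 1798, so 0 further minute boundaries passed. Total skipped labels = 18 × 0 + 2 × 0 = 0.
Non-drop label index = 650 + 0 = 650; at 30 labels/s that is 00:00:21:20, i.e. DF 00:00:21;20.

00:00:21;20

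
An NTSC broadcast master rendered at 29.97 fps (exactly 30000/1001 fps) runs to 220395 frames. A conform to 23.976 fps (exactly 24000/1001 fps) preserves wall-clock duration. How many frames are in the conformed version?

176316 frames

Target frames = source frames × (target rate / source rate) = 220395 × (24000/1001)/(30000/1001) = 220395 × 4/5 = 176316.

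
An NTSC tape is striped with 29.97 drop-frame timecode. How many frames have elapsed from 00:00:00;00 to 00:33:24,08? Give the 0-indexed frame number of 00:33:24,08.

60068

Complete 10-minute blocks: 3, each 17982 frames → 53946.
Remaining 3 whole minutes in the current block: 1800 + 2 × 1798 = 5396 frames.
Within the current minute: 24 × 30 + 8 − 2 = 726 (labels ;00/;01 skipped at this minute). Total = 53946 + 5396 + 726 = 60068.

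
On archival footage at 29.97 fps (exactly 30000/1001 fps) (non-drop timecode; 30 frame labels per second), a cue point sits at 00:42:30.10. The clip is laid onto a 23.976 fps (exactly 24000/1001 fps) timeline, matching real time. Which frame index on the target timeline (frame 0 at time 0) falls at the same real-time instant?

Source frame index: (0×3600 + 42×60 + 30) × 30 + 10 = 76510.
Real time: 76510 / (30000/1001) = 7658651/3000 s.
Target frame: (7658651/3000) × (24000/1001) = 61208.

frame 61208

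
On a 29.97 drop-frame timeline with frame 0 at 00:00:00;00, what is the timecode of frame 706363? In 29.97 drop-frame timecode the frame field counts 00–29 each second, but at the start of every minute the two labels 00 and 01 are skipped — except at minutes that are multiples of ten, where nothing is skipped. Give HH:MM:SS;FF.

Each 10-minute DF block holds 10 × 60 × 30 − 9 × 2 = 17982 frames. 706363 ÷ 17982 → 39 full blocks, remainder 5065.
Within the partial block the first minute is 1800 frames and each further minute 1798, so 2 further minute boundaries passed. Total skipped labels = 18 × 39 + 2 × 2 = 706.
Non-drop label index = 706363 + 706 = 707069; at 30 labels/s that is 06:32:48:29, i.e. DF 06:32:48;29.

06:32:48;29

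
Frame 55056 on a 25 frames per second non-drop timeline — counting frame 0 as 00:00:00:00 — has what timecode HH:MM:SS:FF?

00:36:42:06

55056 ÷ 25 = 2202 full seconds, remainder 6 frames.
2202 s = 0 h 36 min 42 s.
Timecode: 00:36:42:06.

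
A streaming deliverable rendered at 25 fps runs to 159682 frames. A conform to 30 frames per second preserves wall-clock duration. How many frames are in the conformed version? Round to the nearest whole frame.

Frames at target rate = 159682 × (30) / (25) = 958092/5 ≈ 191618.400.
Nearest whole frame: 191618.

191618 frames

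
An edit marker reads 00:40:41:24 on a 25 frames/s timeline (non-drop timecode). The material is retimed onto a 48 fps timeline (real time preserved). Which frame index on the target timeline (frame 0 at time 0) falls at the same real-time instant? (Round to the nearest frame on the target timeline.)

Source frame index: (0×3600 + 40×60 + 41) × 25 + 24 = 61049.
Real time: 61049 / (25) = 61049/25 s.
Target frame: (61049/25) × (48) = 2930352/25 ≈ 117214.080 → 117214.

frame 117214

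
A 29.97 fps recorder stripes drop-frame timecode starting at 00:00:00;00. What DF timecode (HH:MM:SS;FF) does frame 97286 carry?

Each 10-minute DF block holds 10 × 60 × 30 − 9 × 2 = 17982 frames. 97286 ÷ 17982 → 5 full blocks, remainder 7376.
Within the partial block the first minute is 1800 frames and each further minute 1798, so 4 further minute boundaries passed. Total skipped labels = 18 × 5 + 2 × 4 = 98.
Non-drop label index = 97286 + 98 = 97384; at 30 labels/s that is 00:54:06:04, i.e. DF 00:54:06;04.

00:54:06;04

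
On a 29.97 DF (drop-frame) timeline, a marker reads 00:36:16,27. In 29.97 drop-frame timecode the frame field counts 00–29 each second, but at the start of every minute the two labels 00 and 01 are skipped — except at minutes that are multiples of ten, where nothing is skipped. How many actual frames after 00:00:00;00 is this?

65241

As if non-drop at 30 labels/s: (0 × 3600 + 36 × 60 + 16) × 30 + 27 = 65307.
Minute boundaries passed: 36; those not divisible by 10: 36 − 3 = 33; dropped labels = 2 × 33 = 66.
Actual frame index = 65307 − 66 = 65241.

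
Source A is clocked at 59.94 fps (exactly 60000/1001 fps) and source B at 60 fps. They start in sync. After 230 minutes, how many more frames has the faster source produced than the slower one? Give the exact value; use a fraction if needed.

828000/1001 frames

230 min = 13800 s.
A emits 60000/1001 × 13800 = 828000000/1001 frames; B emits 60 × 13800 = 828000.
Difference = 828000/1001 frames (≈ 827.1728); B is ahead of A.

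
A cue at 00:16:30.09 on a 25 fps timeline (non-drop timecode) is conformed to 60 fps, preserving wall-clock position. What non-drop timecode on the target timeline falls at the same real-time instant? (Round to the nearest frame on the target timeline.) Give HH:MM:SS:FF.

Source frame index: (0×3600 + 16×60 + 30) × 25 + 9 = 24759.
Real time: 24759 / (25) = 24759/25 s.
Target frame: (24759/25) × (60) = 297108/5 ≈ 59421.600 → 59422.
At 60 labels/s: frame 59422 → 00:16:30:22.

00:16:30:22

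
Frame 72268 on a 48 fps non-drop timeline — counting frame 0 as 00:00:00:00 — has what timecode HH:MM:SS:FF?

00:25:05:28

72268 ÷ 48 = 1505 full seconds, remainder 28 frames.
1505 s = 0 h 25 min 5 s.
Timecode: 00:25:05:28.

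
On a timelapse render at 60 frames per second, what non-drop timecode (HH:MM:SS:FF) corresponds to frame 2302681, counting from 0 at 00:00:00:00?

10:39:38:01

2302681 ÷ 60 = 38378 full seconds, remainder 1 frame.
38378 s = 10 h 39 min 38 s.
Timecode: 10:39:38:01.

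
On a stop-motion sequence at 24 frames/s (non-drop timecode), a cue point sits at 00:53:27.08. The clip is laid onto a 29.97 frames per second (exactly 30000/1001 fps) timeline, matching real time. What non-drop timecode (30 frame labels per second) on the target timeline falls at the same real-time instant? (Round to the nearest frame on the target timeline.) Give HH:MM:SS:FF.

00:53:24:04

Source frame index: (0×3600 + 53×60 + 27) × 24 + 8 = 76976.
Real time: 76976 / (24) = 9622/3 s.
Target frame: (9622/3) × (30000/1001) = 96220000/1001 ≈ 96123.876 → 96124.
At 30 labels/s: frame 96124 → 00:53:24:04.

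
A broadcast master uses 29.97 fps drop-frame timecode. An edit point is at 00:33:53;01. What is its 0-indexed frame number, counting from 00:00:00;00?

Complete 10-minute blocks: 3, each 17982 frames → 53946.
Remaining 3 whole minutes in the current block: 1800 + 2 × 1798 = 5396 frames.
Within the current minute: 53 × 30 + 1 − 2 = 1589 (labels ;00/;01 skipped at this minute). Total = 53946 + 5396 + 1589 = 60931.

60931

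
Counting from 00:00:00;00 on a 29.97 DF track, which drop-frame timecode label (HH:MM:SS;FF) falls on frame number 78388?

Ten DF minutes hold 17982 frames, so frame 78388 lies in block 4 (frames 71928–89909) with 6460 frames into that block.
The block's first minute is 1800 frames and the rest 1798 each; 6460 frames reaches minute 3, so 4 × 18 + 3 × 2 = 78 labels have been skipped so far.
Adding those back, label number 78388 + 78 = 78466 at 30 labels/s is 2615 s + 16 f = 0 h 43 min 35 s frame 16, i.e. 00:43:35;16.

00:43:35;16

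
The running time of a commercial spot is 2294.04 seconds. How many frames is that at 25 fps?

Frames = 2294.04 × 25 = 57351.

57351 frames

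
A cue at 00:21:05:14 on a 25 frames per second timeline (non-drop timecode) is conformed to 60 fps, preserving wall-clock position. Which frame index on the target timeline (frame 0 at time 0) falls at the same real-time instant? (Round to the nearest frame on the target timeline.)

frame 75934

Source frame index: (0×3600 + 21×60 + 5) × 25 + 14 = 31639.
Real time: 31639 / (25) = 31639/25 s.
Target frame: (31639/25) × (60) = 379668/5 ≈ 75933.600 → 75934.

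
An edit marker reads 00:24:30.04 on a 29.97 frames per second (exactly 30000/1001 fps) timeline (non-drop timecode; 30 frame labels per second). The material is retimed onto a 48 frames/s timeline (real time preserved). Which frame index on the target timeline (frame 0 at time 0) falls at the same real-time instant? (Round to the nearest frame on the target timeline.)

Source frame index: (0×3600 + 24×60 + 30) × 30 + 4 = 44104.
Real time: 44104 / (30000/1001) = 5518513/3750 s.
Target frame: (5518513/3750) × (48) = 44148104/625 ≈ 70636.966 → 70637.

frame 70637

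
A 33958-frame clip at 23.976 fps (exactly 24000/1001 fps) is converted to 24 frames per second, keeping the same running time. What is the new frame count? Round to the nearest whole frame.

33992 frames

Frames at target rate = 33958 × (24) / (24000/1001) = 16995979/500 ≈ 33991.958.
Nearest whole frame: 33992.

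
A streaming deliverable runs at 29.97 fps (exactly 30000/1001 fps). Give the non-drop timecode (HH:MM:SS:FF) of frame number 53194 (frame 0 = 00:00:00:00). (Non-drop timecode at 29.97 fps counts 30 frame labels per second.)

00:29:33:04

53194 ÷ 30 = 1773 full seconds, remainder 4 frames.
1773 s = 0 h 29 min 33 s.
Timecode: 00:29:33:04.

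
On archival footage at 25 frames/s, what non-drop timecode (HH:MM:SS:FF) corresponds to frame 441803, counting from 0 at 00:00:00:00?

04:54:32:03

441803 ÷ 25 = 17672 full seconds, remainder 3 frames.
17672 s = 4 h 54 min 32 s.
Timecode: 04:54:32:03.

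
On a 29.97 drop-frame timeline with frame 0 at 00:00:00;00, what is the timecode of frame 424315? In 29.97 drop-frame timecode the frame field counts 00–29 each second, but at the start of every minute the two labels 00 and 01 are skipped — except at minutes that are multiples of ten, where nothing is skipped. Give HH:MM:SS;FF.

03:55:57;29

Each 10-minute DF block holds 10 × 60 × 30 − 9 × 2 = 17982 frames. 424315 ÷ 17982 → 23 full blocks, remainder 10729.
Within the partial block the first minute is 1800 frames and each further minute 1798, so 5 further minute boundaries passed. Total skipped labels = 18 × 23 + 2 × 5 = 424.
Non-drop label index = 424315 + 424 = 424739; at 30 labels/s that is 03:55:57:29, i.e. DF 03:55:57;29.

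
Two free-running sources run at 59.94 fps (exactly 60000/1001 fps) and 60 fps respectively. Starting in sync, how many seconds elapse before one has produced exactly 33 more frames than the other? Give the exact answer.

The gap grows by |60 − 60000/1001| = 60/1001 frames per second.
Time for a 33-frame gap: 33 ÷ (60/1001) = 550.55 s.

550.55 seconds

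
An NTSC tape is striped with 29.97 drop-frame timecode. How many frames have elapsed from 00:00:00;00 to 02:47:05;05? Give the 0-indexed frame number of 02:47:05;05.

Complete 10-minute blocks: 16, each 17982 frames → 287712.
Remaining 7 whole minutes in the current block: 1800 + 6 × 1798 = 12588 frames.
Within the current minute: 5 × 30 + 5 − 2 = 153 (labels ;00/;01 skipped at this minute). Total = 287712 + 12588 + 153 = 300453.

300453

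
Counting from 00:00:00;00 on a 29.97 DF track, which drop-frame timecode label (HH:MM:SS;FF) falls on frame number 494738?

Each 10-minute DF block holds 10 × 60 × 30 − 9 × 2 = 17982 frames. 494738 ÷ 17982 → 27 full blocks, remainder 9224.
Within the partial block the first minute is 1800 frames and each further minute 1798, so 5 further minute boundaries passed. Total skipped labels = 18 × 27 + 2 × 5 = 496.
Non-drop label index = 494738 + 496 = 495234; at 30 labels/s that is 04:35:07:24, i.e. DF 04:35:07;24.

04:35:07;24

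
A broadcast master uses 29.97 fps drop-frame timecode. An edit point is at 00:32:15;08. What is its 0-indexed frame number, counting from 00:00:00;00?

As if non-drop at 30 labels/s: (0 × 3600 + 32 × 60 + 15) × 30 + 8 = 58058.
Minute boundaries passed: 32; those not divisible by 10: 32 − 3 = 29; dropped labels = 2 × 29 = 58.
Actual frame index = 58058 − 58 = 58000.

58000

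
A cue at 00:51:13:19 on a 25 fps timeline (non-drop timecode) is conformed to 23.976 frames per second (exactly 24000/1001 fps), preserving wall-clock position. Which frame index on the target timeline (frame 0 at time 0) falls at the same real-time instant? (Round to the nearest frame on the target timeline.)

Source frame index: (0×3600 + 51×60 + 13) × 25 + 19 = 76844.
Real time: 76844 / (25) = 76844/25 s.
Target frame: (76844/25) × (24000/1001) = 73770240/1001 ≈ 73696.543 → 73697.

frame 73697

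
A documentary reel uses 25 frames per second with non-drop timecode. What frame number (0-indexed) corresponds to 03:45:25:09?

frame 338134

Total seconds to the label: (3 × 3600 + 45 × 60 + 25) = 13525.
Frame index = 13525 × 25 + 9 = 338134.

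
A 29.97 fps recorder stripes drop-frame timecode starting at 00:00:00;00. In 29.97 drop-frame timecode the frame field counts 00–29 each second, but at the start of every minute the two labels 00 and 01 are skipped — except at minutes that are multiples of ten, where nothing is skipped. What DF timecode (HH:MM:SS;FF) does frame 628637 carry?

Each 10-minute DF block holds 10 × 60 × 30 − 9 × 2 = 17982 frames. 628637 ÷ 17982 → 34 full blocks, remainder 17249.
Within the partial block the first minute is 1800 frames and each further minute 1798, so 9 further minute boundaries passed. Total skipped labels = 18 × 34 + 2 × 9 = 630.
Non-drop label index = 628637 + 630 = 629267; at 30 labels/s that is 05:49:35:17, i.e. DF 05:49:35;17.

05:49:35;17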